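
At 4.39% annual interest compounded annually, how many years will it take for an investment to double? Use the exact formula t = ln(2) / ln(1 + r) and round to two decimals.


Doubling condition: (1 + r)^t = 2
Take ln of both sides: t × ln(1 + r) = ln(2)
t = ln(2) / ln(1 + r)
t = 0.693147 / 0.042964
t = 16.13

t = ln(2) / ln(1 + r) = 16.13 years


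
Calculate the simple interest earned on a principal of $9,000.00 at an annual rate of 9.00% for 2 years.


Simple interest formula: I = P × r × t
I = $9,000.00 × 0.09 × 2
I = $1,620.00

I = P × r × t = $1,620.00


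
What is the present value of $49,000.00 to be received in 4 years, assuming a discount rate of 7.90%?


Present value formula: PV = FV / (1 + r)^t
PV = $49,000.00 / (1 + 0.079)^4
PV = $49,000.00 / 1.355457
PV = $36,150.17

PV = FV / (1 + r)^t = $36,150.17


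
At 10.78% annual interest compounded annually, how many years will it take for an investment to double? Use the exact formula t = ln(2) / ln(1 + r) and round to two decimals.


Doubling condition: (1 + r)^t = 2
Take ln of both sides: t × ln(1 + r) = ln(2)
t = ln(2) / ln(1 + r)
t = 0.693147 / 0.102376
t = 6.77

t = ln(2) / ln(1 + r) = 6.77 years


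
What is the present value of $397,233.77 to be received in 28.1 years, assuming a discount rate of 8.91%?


Present value formula: PV = FV / (1 + r)^t
PV = $397,233.77 / (1 + 0.0891)^28.1
PV = $397,233.77 / 11.005354
PV = $36,094.59

PV = FV / (1 + r)^t = $36,094.59


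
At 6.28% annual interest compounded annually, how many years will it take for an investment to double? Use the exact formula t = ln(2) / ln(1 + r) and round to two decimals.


Doubling condition: (1 + r)^t = 2
Take ln of both sides: t × ln(1 + r) = ln(2)
t = ln(2) / ln(1 + r)
t = 0.693147 / 0.060907
t = 11.38

t = ln(2) / ln(1 + r) = 11.38 years


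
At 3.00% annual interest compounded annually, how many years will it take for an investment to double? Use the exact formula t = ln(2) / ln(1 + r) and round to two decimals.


Doubling condition: (1 + r)^t = 2
Take ln of both sides: t × ln(1 + r) = ln(2)
t = ln(2) / ln(1 + r)
t = 0.693147 / 0.029559
t = 23.45

t = ln(2) / ln(1 + r) = 23.45 years


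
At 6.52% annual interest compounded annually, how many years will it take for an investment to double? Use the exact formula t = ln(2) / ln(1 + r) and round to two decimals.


Doubling condition: (1 + r)^t = 2
Take ln of both sides: t × ln(1 + r) = ln(2)
t = ln(2) / ln(1 + r)
t = 0.693147 / 0.063163
t = 10.97

t = ln(2) / ln(1 + r) = 10.97 years


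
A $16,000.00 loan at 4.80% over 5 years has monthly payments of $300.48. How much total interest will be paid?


Total paid over the life of the loan = PMT × n.
Total paid = $300.48 × 60 = $18,028.80
Total interest = total paid − principal = $18,028.80 − $16,000.00 = $2,028.80

Total interest = (PMT × n) - PV = $2,028.80


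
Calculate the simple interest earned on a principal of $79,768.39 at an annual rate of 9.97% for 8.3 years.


Simple interest formula: I = P × r × t
I = $79,768.39 × 0.0997 × 8.3
I = $66,009.14

I = P × r × t = $66,009.14


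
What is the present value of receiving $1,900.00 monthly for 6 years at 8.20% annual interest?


Present value of an ordinary annuity: PV = PMT × (1 − (1 + r)^(−n)) / r
Monthly rate r = 0.082/12 ≈ 0.00683333, n = 72
PV = $1,900.00 × (1 − (1 + 0.082/12)^(−72)) / (0.082/12)
PV = $1,900.00 × 56.718098
PV = $107,764.39

PV = PMT × (1-(1+r)^(-n))/r = $107,764.39


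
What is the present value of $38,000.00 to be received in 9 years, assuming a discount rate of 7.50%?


Present value formula: PV = FV / (1 + r)^t
PV = $38,000.00 / (1 + 0.075)^9
PV = $38,000.00 / 1.917239
PV = $19,820.17

PV = FV / (1 + r)^t = $19,820.17


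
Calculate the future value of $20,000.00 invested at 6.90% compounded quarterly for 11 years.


Compound interest formula: A = P(1 + r/n)^(nt)
A = $20,000.00 × (1 + 0.069/4)^(4 × 11)
Growth factor: (1 + 0.069/4)^44 = 2.1223585
A = $20,000.00 × 2.1223585
A = $42,447.17

A = P(1 + r/n)^(nt) = $42,447.17


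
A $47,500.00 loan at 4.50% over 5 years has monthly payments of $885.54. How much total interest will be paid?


Total paid over the life of the loan = PMT × n.
Total paid = $885.54 × 60 = $53,132.40
Total interest = total paid − principal = $53,132.40 − $47,500.00 = $5,632.40

Total interest = (PMT × n) - PV = $5,632.40


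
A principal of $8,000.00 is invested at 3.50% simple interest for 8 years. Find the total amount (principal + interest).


Total amount formula: A = P(1 + rt) = P + P·r·t
Interest: I = P × r × t = $8,000.00 × 0.035 × 8 = $2,240.00
A = P + I = $8,000.00 + $2,240.00 = $10,240.00

A = P + I = P(1 + rt) = $10,240.00


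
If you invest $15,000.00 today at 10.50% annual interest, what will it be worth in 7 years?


Future value formula: FV = PV × (1 + r)^t
FV = $15,000.00 × (1 + 0.105)^7
FV = $15,000.00 × 2.011574
FV = $30,173.61

FV = PV × (1 + r)^t = $30,173.61


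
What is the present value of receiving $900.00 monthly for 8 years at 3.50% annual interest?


Present value of an ordinary annuity: PV = PMT × (1 − (1 + r)^(−n)) / r
Monthly rate r = 0.035/12 ≈ 0.00291667, n = 96
PV = $900.00 × (1 − (1 + 0.035/12)^(−96)) / (0.035/12)
PV = $900.00 × 83.625663
PV = $75,263.10

PV = PMT × (1-(1+r)^(-n))/r = $75,263.10


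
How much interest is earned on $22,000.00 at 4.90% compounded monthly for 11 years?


Compound interest earned = final amount − principal.
A = P(1 + r/n)^(nt) = $22,000.00 × (1 + 0.049/12)^(12 × 11) = $37,673.05
Interest = A − P = $37,673.05 − $22,000.00 = $15,673.05

Interest = A - P = $15,673.05


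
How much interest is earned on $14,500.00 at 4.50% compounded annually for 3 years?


Compound interest earned = final amount − principal.
A = P(1 + r/n)^(nt) = $14,500.00 × (1 + 0.045/1)^(1 × 3) = $16,546.91
Interest = A − P = $16,546.91 − $14,500.00 = $2,046.91

Interest = A - P = $2,046.91


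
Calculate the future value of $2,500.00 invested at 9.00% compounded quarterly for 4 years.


Compound interest formula: A = P(1 + r/n)^(nt)
A = $2,500.00 × (1 + 0.09/4)^(4 × 4)
Growth factor: (1 + 0.09/4)^16 = 1.427621
A = $2,500.00 × 1.427621
A = $3,569.05

A = P(1 + r/n)^(nt) = $3,569.05


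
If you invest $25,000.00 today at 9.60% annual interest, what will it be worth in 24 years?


Future value formula: FV = PV × (1 + r)^t
FV = $25,000.00 × (1 + 0.096)^24
FV = $25,000.00 × 9.0251265
FV = $225,628.16

FV = PV × (1 + r)^t = $225,628.16


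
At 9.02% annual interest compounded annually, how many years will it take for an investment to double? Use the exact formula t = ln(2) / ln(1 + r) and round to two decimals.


Doubling condition: (1 + r)^t = 2
Take ln of both sides: t × ln(1 + r) = ln(2)
t = ln(2) / ln(1 + r)
t = 0.693147 / 0.086361
t = 8.03

t = ln(2) / ln(1 + r) = 8.03 years


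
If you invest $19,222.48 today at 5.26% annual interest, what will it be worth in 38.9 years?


Future value formula: FV = PV × (1 + r)^t
FV = $19,222.48 × (1 + 0.0526)^38.9
FV = $19,222.48 × 7.3458985
FV = $141,206.39

FV = PV × (1 + r)^t = $141,206.39


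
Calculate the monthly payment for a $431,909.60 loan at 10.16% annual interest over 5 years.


Loan payment formula: PMT = PV × r / (1 − (1 + r)^(−n))
Monthly rate r = 0.1016/12 ≈ 0.00846667, n = 60 months
Denominator: 1 − (1 + 0.1016/12)^(−60) = 0.3970141
PMT = $431,909.60 × (0.1016/12) / 0.3970141
PMT = $9,210.84 per month

PMT = PV × r / (1-(1+r)^(-n)) = $9,210.84/month


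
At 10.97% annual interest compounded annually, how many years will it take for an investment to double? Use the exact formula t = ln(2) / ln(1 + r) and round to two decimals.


Doubling condition: (1 + r)^t = 2
Take ln of both sides: t × ln(1 + r) = ln(2)
t = ln(2) / ln(1 + r)
t = 0.693147 / 0.104090
t = 6.66

t = ln(2) / ln(1 + r) = 6.66 years


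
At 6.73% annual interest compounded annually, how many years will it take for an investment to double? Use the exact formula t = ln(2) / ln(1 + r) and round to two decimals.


Doubling condition: (1 + r)^t = 2
Take ln of both sides: t × ln(1 + r) = ln(2)
t = ln(2) / ln(1 + r)
t = 0.693147 / 0.065132
t = 10.64

t = ln(2) / ln(1 + r) = 10.64 years


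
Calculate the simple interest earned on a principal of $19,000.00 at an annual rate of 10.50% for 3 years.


Simple interest formula: I = P × r × t
I = $19,000.00 × 0.105 × 3
I = $5,985.00

I = P × r × t = $5,985.00


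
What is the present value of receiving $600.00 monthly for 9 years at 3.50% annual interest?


Present value of an ordinary annuity: PV = PMT × (1 − (1 + r)^(−n)) / r
Monthly rate r = 0.035/12 ≈ 0.00291667, n = 108
PV = $600.00 × (1 − (1 + 0.035/12)^(−108)) / (0.035/12)
PV = $600.00 × 92.529069
PV = $55,517.44

PV = PMT × (1-(1+r)^(-n))/r = $55,517.44


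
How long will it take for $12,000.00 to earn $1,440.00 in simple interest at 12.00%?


Rearrange the simple interest formula for t:
I = P × r × t  ⇒  t = I / (P × r)
t = $1,440.00 / ($12,000.00 × 0.12)
t = 1

t = I/(P×r) = 1 year


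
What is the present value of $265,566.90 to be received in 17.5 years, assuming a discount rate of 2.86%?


Present value formula: PV = FV / (1 + r)^t
PV = $265,566.90 / (1 + 0.0286)^17.5
PV = $265,566.90 / 1.6380008
PV = $162,128.68

PV = FV / (1 + r)^t = $162,128.68


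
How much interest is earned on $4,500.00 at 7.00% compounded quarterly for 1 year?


Compound interest earned = final amount − principal.
A = P(1 + r/n)^(nt) = $4,500.00 × (1 + 0.07/4)^(4 × 1) = $4,823.37
Interest = A − P = $4,823.37 − $4,500.00 = $323.37

Interest = A - P = $323.37


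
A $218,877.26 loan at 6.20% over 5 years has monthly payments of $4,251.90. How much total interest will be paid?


Total paid over the life of the loan = PMT × n.
Total paid = $4,251.90 × 60 = $255,114.00
Total interest = total paid − principal = $255,114.00 − $218,877.26 = $36,236.74

Total interest = (PMT × n) - PV = $36,236.74


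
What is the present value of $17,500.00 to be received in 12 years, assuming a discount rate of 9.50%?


Present value formula: PV = FV / (1 + r)^t
PV = $17,500.00 / (1 + 0.095)^12
PV = $17,500.00 / 2.971457
PV = $5,889.37

PV = FV / (1 + r)^t = $5,889.37


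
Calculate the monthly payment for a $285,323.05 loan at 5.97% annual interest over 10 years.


Loan payment formula: PMT = PV × r / (1 − (1 + r)^(−n))
Monthly rate r = 0.0597/12 = 0.004975, n = 120 months
Denominator: 1 − (1 + 0.0597/12)^(−120) = 0.448724
PMT = $285,323.05 × (0.0597/12) / 0.448724
PMT = $3,163.37 per month

PMT = PV × r / (1-(1+r)^(-n)) = $3,163.37/month


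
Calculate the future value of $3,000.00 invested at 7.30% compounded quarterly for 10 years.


Compound interest formula: A = P(1 + r/n)^(nt)
A = $3,000.00 × (1 + 0.073/4)^(4 × 10)
Growth factor: (1 + 0.073/4)^40 = 2.061469
A = $3,000.00 × 2.061469
A = $6,184.41

A = P(1 + r/n)^(nt) = $6,184.41


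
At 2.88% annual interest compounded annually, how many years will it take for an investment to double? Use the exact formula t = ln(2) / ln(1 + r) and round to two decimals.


Doubling condition: (1 + r)^t = 2
Take ln of both sides: t × ln(1 + r) = ln(2)
t = ln(2) / ln(1 + r)
t = 0.693147 / 0.028393
t = 24.41

t = ln(2) / ln(1 + r) = 24.41 years


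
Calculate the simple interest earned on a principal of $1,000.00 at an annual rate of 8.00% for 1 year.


Simple interest formula: I = P × r × t
I = $1,000.00 × 0.08 × 1
I = $80.00

I = P × r × t = $80.00


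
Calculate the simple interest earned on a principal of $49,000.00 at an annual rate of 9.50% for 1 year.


Simple interest formula: I = P × r × t
I = $49,000.00 × 0.095 × 1
I = $4,655.00

I = P × r × t = $4,655.00


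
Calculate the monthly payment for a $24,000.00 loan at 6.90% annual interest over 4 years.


Loan payment formula: PMT = PV × r / (1 − (1 + r)^(−n))
Monthly rate r = 0.069/12 = 0.00575, n = 48 months
Denominator: 1 − (1 + 0.069/12)^(−48) = 0.240587
PMT = $24,000.00 × (0.069/12) / 0.240587
PMT = $573.60 per month

PMT = PV × r / (1-(1+r)^(-n)) = $573.60/month


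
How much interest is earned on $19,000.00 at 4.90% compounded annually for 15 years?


Compound interest earned = final amount − principal.
A = P(1 + r/n)^(nt) = $19,000.00 × (1 + 0.049/1)^(1 × 15) = $38,939.10
Interest = A − P = $38,939.10 − $19,000.00 = $19,939.10

Interest = A - P = $19,939.10


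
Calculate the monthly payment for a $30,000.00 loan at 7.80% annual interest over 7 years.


Loan payment formula: PMT = PV × r / (1 − (1 + r)^(−n))
Monthly rate r = 0.078/12 = 0.0065, n = 84 months
Denominator: 1 − (1 + 0.078/12)^(−84) = 0.419713
PMT = $30,000.00 × (0.078/12) / 0.419713
PMT = $464.60 per month

PMT = PV × r / (1-(1+r)^(-n)) = $464.60/month


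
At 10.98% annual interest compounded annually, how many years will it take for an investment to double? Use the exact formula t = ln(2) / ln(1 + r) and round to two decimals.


Doubling condition: (1 + r)^t = 2
Take ln of both sides: t × ln(1 + r) = ln(2)
t = ln(2) / ln(1 + r)
t = 0.693147 / 0.104180
t = 6.65

t = ln(2) / ln(1 + r) = 6.65 years


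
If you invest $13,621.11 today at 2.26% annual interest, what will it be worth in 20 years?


Future value formula: FV = PV × (1 + r)^t
FV = $13,621.11 × (1 + 0.0226)^20
FV = $13,621.11 × 1.563564
FV = $21,297.48

FV = PV × (1 + r)^t = $21,297.48


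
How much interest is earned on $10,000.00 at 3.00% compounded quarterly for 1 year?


Compound interest earned = final amount − principal.
A = P(1 + r/n)^(nt) = $10,000.00 × (1 + 0.03/4)^(4 × 1) = $10,303.39
Interest = A − P = $10,303.39 − $10,000.00 = $303.39

Interest = A - P = $303.39


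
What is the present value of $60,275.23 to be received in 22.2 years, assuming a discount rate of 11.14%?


Present value formula: PV = FV / (1 + r)^t
PV = $60,275.23 / (1 + 0.1114)^22.2
PV = $60,275.23 / 10.430922
PV = $5,778.51

PV = FV / (1 + r)^t = $5,778.51


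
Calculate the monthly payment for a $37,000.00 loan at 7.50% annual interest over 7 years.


Loan payment formula: PMT = PV × r / (1 − (1 + r)^(−n))
Monthly rate r = 0.075/12 = 0.00625, n = 84 months
Denominator: 1 − (1 + 0.075/12)^(−84) = 0.407477
PMT = $37,000.00 × (0.075/12) / 0.407477
PMT = $567.52 per month

PMT = PV × r / (1-(1+r)^(-n)) = $567.52/month


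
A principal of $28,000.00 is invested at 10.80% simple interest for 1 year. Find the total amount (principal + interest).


Total amount formula: A = P(1 + rt) = P + P·r·t
Interest: I = P × r × t = $28,000.00 × 0.108 × 1 = $3,024.00
A = P + I = $28,000.00 + $3,024.00 = $31,024.00

A = P + I = P(1 + rt) = $31,024.00


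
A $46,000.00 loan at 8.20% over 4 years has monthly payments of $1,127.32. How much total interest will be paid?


Total paid over the life of the loan = PMT × n.
Total paid = $1,127.32 × 48 = $54,111.36
Total interest = total paid − principal = $54,111.36 − $46,000.00 = $8,111.36

Total interest = (PMT × n) - PV = $8,111.36


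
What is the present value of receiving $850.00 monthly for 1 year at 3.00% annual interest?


Present value of an ordinary annuity: PV = PMT × (1 − (1 + r)^(−n)) / r
Monthly rate r = 0.03/12 = 0.0025, n = 12
PV = $850.00 × (1 − (1 + 0.03/12)^(−12)) / (0.03/12)
PV = $850.00 × 11.807254
PV = $10,036.17

PV = PMT × (1-(1+r)^(-n))/r = $10,036.17


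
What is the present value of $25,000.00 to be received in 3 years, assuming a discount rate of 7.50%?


Present value formula: PV = FV / (1 + r)^t
PV = $25,000.00 / (1 + 0.075)^3
PV = $25,000.00 / 1.242297
PV = $20,124.01

PV = FV / (1 + r)^t = $20,124.01


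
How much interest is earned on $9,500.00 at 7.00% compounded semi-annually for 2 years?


Compound interest earned = final amount − principal.
A = P(1 + r/n)^(nt) = $9,500.00 × (1 + 0.07/2)^(2 × 2) = $10,901.47
Interest = A − P = $10,901.47 − $9,500.00 = $1,401.47

Interest = A - P = $1,401.47


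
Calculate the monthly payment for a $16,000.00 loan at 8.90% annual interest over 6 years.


Loan payment formula: PMT = PV × r / (1 − (1 + r)^(−n))
Monthly rate r = 0.089/12 ≈ 0.00741667, n = 72 months
Denominator: 1 − (1 + 0.089/12)^(−72) = 0.412588
PMT = $16,000.00 × (0.089/12) / 0.412588
PMT = $287.62 per month

PMT = PV × r / (1-(1+r)^(-n)) = $287.62/month


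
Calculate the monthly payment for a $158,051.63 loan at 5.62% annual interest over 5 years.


Loan payment formula: PMT = PV × r / (1 − (1 + r)^(−n))
Monthly rate r = 0.0562/12 ≈ 0.00468333, n = 60 months
Denominator: 1 − (1 + 0.0562/12)^(−60) = 0.244476
PMT = $158,051.63 × (0.0562/12) / 0.244476
PMT = $3,027.73 per month

PMT = PV × r / (1-(1+r)^(-n)) = $3,027.73/month


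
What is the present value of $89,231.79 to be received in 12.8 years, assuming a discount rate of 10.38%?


Present value formula: PV = FV / (1 + r)^t
PV = $89,231.79 / (1 + 0.1038)^12.8
PV = $89,231.79 / 3.539949
PV = $25,207.08

PV = FV / (1 + r)^t = $25,207.08


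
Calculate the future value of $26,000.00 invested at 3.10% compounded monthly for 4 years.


Compound interest formula: A = P(1 + r/n)^(nt)
A = $26,000.00 × (1 + 0.031/12)^(12 × 4)
Growth factor: (1 + 0.031/12)^48 = 1.131835
A = $26,000.00 × 1.131835
A = $29,427.71

A = P(1 + r/n)^(nt) = $29,427.71


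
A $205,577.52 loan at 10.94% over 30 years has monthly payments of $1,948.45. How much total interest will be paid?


Total paid over the life of the loan = PMT × n.
Total paid = $1,948.45 × 360 = $701,442.00
Total interest = total paid − principal = $701,442.00 − $205,577.52 = $495,864.48

Total interest = (PMT × n) - PV = $495,864.48


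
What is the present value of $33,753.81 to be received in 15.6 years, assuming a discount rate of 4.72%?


Present value formula: PV = FV / (1 + r)^t
PV = $33,753.81 / (1 + 0.0472)^15.6
PV = $33,753.81 / 2.0533467
PV = $16,438.44

PV = FV / (1 + r)^t = $16,438.44


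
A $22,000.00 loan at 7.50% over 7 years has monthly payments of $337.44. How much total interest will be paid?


Total paid over the life of the loan = PMT × n.
Total paid = $337.44 × 84 = $28,344.96
Total interest = total paid − principal = $28,344.96 − $22,000.00 = $6,344.96

Total interest = (PMT × n) - PV = $6,344.96


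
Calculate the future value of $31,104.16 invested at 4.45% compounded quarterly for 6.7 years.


Compound interest formula: A = P(1 + r/n)^(nt)
A = $31,104.16 × (1 + 0.0445/4)^(4 × 6.7)
Growth factor: (1 + 0.0445/4)^26.8 = 1.3451476
A = $31,104.16 × 1.3451476
A = $41,839.69

A = P(1 + r/n)^(nt) = $41,839.69


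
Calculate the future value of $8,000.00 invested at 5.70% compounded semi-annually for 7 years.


Compound interest formula: A = P(1 + r/n)^(nt)
A = $8,000.00 × (1 + 0.057/2)^(2 × 7)
Growth factor: (1 + 0.057/2)^14 = 1.482041
A = $8,000.00 × 1.482041
A = $11,856.33

A = P(1 + r/n)^(nt) = $11,856.33


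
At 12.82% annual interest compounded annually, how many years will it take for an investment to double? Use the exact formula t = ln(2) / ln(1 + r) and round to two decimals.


Doubling condition: (1 + r)^t = 2
Take ln of both sides: t × ln(1 + r) = ln(2)
t = ln(2) / ln(1 + r)
t = 0.693147 / 0.120623
t = 5.75

t = ln(2) / ln(1 + r) = 5.75 years


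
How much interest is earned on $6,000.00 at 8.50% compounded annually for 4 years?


Compound interest earned = final amount − principal.
A = P(1 + r/n)^(nt) = $6,000.00 × (1 + 0.085/1)^(1 × 4) = $8,315.15
Interest = A − P = $8,315.15 − $6,000.00 = $2,315.15

Interest = A - P = $2,315.15


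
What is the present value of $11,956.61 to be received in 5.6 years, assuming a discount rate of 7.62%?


Present value formula: PV = FV / (1 + r)^t
PV = $11,956.61 / (1 + 0.0762)^5.6
PV = $11,956.61 / 1.508692
PV = $7,925.15

PV = FV / (1 + r)^t = $7,925.15


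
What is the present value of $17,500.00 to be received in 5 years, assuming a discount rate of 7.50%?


Present value formula: PV = FV / (1 + r)^t
PV = $17,500.00 / (1 + 0.075)^5
PV = $17,500.00 / 1.435629
PV = $12,189.78

PV = FV / (1 + r)^t = $12,189.78


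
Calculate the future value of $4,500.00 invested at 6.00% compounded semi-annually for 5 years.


Compound interest formula: A = P(1 + r/n)^(nt)
A = $4,500.00 × (1 + 0.06/2)^(2 × 5)
Growth factor: (1 + 0.06/2)^10 = 1.343916
A = $4,500.00 × 1.343916
A = $6,047.62

A = P(1 + r/n)^(nt) = $6,047.62


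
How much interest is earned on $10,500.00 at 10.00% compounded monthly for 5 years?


Compound interest earned = final amount − principal.
A = P(1 + r/n)^(nt) = $10,500.00 × (1 + 0.1/12)^(12 × 5) = $17,275.74
Interest = A − P = $17,275.74 − $10,500.00 = $6,775.74

Interest = A - P = $6,775.74


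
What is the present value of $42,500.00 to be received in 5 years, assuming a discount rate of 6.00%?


Present value formula: PV = FV / (1 + r)^t
PV = $42,500.00 / (1 + 0.06)^5
PV = $42,500.00 / 1.3382256
PV = $31,758.47

PV = FV / (1 + r)^t = $31,758.47


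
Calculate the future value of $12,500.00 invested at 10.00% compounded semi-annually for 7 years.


Compound interest formula: A = P(1 + r/n)^(nt)
A = $12,500.00 × (1 + 0.1/2)^(2 × 7)
Growth factor: (1 + 0.1/2)^14 = 1.979931599
A = $12,500.00 × 1.979931599
A = $24,749.14

A = P(1 + r/n)^(nt) = $24,749.14


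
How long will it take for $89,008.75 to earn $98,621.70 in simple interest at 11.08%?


Rearrange the simple interest formula for t:
I = P × r × t  ⇒  t = I / (P × r)
t = $98,621.70 / ($89,008.75 × 0.1108)
t = 10

t = I/(P×r) = 10 years


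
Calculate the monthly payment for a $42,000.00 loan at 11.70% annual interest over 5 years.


Loan payment formula: PMT = PV × r / (1 − (1 + r)^(−n))
Monthly rate r = 0.117/12 = 0.00975, n = 60 months
Denominator: 1 − (1 + 0.117/12)^(−60) = 0.441313
PMT = $42,000.00 × (0.117/12) / 0.441313
PMT = $927.91 per month

PMT = PV × r / (1-(1+r)^(-n)) = $927.91/month


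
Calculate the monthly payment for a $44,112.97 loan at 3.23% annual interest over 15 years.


Loan payment formula: PMT = PV × r / (1 − (1 + r)^(−n))
Monthly rate r = 0.0323/12 ≈ 0.00269167, n = 180 months
Denominator: 1 − (1 + 0.0323/12)^(−180) = 0.383594
PMT = $44,112.97 × (0.0323/12) / 0.383594
PMT = $309.54 per month

PMT = PV × r / (1-(1+r)^(-n)) = $309.54/month


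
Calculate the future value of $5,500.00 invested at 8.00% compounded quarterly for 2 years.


Compound interest formula: A = P(1 + r/n)^(nt)
A = $5,500.00 × (1 + 0.08/4)^(4 × 2)
Growth factor: (1 + 0.08/4)^8 = 1.1716594
A = $5,500.00 × 1.1716594
A = $6,444.13

A = P(1 + r/n)^(nt) = $6,444.13


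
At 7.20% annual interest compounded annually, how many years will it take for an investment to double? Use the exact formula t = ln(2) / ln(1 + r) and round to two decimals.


Doubling condition: (1 + r)^t = 2
Take ln of both sides: t × ln(1 + r) = ln(2)
t = ln(2) / ln(1 + r)
t = 0.693147 / 0.069526
t = 9.97

t = ln(2) / ln(1 + r) = 9.97 years


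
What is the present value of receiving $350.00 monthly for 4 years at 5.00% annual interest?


Present value of an ordinary annuity: PV = PMT × (1 − (1 + r)^(−n)) / r
Monthly rate r = 0.05/12 ≈ 0.00416667, n = 48
PV = $350.00 × (1 − (1 + 0.05/12)^(−48)) / (0.05/12)
PV = $350.00 × 43.422956
PV = $15,198.03

PV = PMT × (1-(1+r)^(-n))/r = $15,198.03


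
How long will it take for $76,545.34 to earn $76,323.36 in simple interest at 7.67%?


Rearrange the simple interest formula for t:
I = P × r × t  ⇒  t = I / (P × r)
t = $76,323.36 / ($76,545.34 × 0.0767)
t = 13

t = I/(P×r) = 13 years


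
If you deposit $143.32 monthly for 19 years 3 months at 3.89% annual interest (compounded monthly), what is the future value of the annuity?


Future value of an ordinary annuity: FV = PMT × ((1 + r)^n − 1) / r
Monthly rate r = 0.0389/12 ≈ 0.00324167, n = 231
FV = $143.32 × ((1 + 0.0389/12)^231 − 1) / (0.0389/12)
FV = $143.32 × 343.019431
FV = $49,161.54

FV = PMT × ((1+r)^n - 1)/r = $49,161.54


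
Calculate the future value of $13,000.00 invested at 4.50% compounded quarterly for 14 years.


Compound interest formula: A = P(1 + r/n)^(nt)
A = $13,000.00 × (1 + 0.045/4)^(4 × 14)
Growth factor: (1 + 0.045/4)^56 = 1.871018
A = $13,000.00 × 1.871018
A = $24,323.23

A = P(1 + r/n)^(nt) = $24,323.23


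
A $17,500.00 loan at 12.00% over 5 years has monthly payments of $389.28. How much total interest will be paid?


Total paid over the life of the loan = PMT × n.
Total paid = $389.28 × 60 = $23,356.80
Total interest = total paid − principal = $23,356.80 − $17,500.00 = $5,856.80

Total interest = (PMT × n) - PV = $5,856.80


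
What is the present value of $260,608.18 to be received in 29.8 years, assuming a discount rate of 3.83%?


Present value formula: PV = FV / (1 + r)^t
PV = $260,608.18 / (1 + 0.0383)^29.8
PV = $260,608.18 / 3.0649335
PV = $85,028.98

PV = FV / (1 + r)^t = $85,028.98


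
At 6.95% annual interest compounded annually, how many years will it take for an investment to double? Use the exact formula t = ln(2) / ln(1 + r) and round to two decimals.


Doubling condition: (1 + r)^t = 2
Take ln of both sides: t × ln(1 + r) = ln(2)
t = ln(2) / ln(1 + r)
t = 0.693147 / 0.067191
t = 10.32

t = ln(2) / ln(1 + r) = 10.32 years


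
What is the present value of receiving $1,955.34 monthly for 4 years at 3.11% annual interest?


Present value of an ordinary annuity: PV = PMT × (1 − (1 + r)^(−n)) / r
Monthly rate r = 0.0311/12 ≈ 0.00259167, n = 48
PV = $1,955.34 × (1 − (1 + 0.0311/12)^(−48)) / (0.0311/12)
PV = $1,955.34 × 45.079613
PV = $88,145.97

PV = PMT × (1-(1+r)^(-n))/r = $88,145.97


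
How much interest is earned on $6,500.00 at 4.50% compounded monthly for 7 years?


Compound interest earned = final amount − principal.
A = P(1 + r/n)^(nt) = $6,500.00 × (1 + 0.045/12)^(12 × 7) = $8,901.44
Interest = A − P = $8,901.44 − $6,500.00 = $2,401.44

Interest = A - P = $2,401.44


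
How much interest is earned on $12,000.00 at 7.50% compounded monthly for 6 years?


Compound interest earned = final amount − principal.
A = P(1 + r/n)^(nt) = $12,000.00 × (1 + 0.075/12)^(12 × 6) = $18,793.41
Interest = A − P = $18,793.41 − $12,000.00 = $6,793.41

Interest = A - P = $6,793.41


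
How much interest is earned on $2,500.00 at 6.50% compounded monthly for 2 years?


Compound interest earned = final amount − principal.
A = P(1 + r/n)^(nt) = $2,500.00 × (1 + 0.065/12)^(12 × 2) = $2,846.07
Interest = A − P = $2,846.07 − $2,500.00 = $346.07

Interest = A - P = $346.07


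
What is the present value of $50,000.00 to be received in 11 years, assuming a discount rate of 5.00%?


Present value formula: PV = FV / (1 + r)^t
PV = $50,000.00 / (1 + 0.05)^11
PV = $50,000.00 / 1.7103394
PV = $29,233.96

PV = FV / (1 + r)^t = $29,233.96


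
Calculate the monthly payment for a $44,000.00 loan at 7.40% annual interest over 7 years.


Loan payment formula: PMT = PV × r / (1 − (1 + r)^(−n))
Monthly rate r = 0.074/12 ≈ 0.00616667, n = 84 months
Denominator: 1 − (1 + 0.074/12)^(−84) = 0.403341
PMT = $44,000.00 × (0.074/12) / 0.403341
PMT = $672.71 per month

PMT = PV × r / (1-(1+r)^(-n)) = $672.71/month


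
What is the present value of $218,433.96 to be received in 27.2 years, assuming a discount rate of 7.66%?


Present value formula: PV = FV / (1 + r)^t
PV = $218,433.96 / (1 + 0.0766)^27.2
PV = $218,433.96 / 7.445245
PV = $29,338.72

PV = FV / (1 + r)^t = $29,338.72


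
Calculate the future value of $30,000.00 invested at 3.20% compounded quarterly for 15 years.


Compound interest formula: A = P(1 + r/n)^(nt)
A = $30,000.00 × (1 + 0.032/4)^(4 × 15)
Growth factor: (1 + 0.032/4)^60 = 1.612991
A = $30,000.00 × 1.612991
A = $48,389.73

A = P(1 + r/n)^(nt) = $48,389.73


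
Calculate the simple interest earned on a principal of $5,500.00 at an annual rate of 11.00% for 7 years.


Simple interest formula: I = P × r × t
I = $5,500.00 × 0.11 × 7
I = $4,235.00

I = P × r × t = $4,235.00


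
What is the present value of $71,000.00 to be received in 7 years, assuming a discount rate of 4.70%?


Present value formula: PV = FV / (1 + r)^t
PV = $71,000.00 / (1 + 0.047)^7
PV = $71,000.00 / 1.3791985
PV = $51,479.17

PV = FV / (1 + r)^t = $51,479.17


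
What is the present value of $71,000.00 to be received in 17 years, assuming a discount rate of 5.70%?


Present value formula: PV = FV / (1 + r)^t
PV = $71,000.00 / (1 + 0.057)^17
PV = $71,000.00 / 2.566107
PV = $27,668.37

PV = FV / (1 + r)^t = $27,668.37


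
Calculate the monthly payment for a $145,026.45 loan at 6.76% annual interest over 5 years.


Loan payment formula: PMT = PV × r / (1 − (1 + r)^(−n))
Monthly rate r = 0.0676/12 ≈ 0.00563333, n = 60 months
Denominator: 1 − (1 + 0.0676/12)^(−60) = 0.286128
PMT = $145,026.45 × (0.0676/12) / 0.286128
PMT = $2,855.30 per month

PMT = PV × r / (1-(1+r)^(-n)) = $2,855.30/month


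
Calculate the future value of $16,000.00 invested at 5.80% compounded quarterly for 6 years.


Compound interest formula: A = P(1 + r/n)^(nt)
A = $16,000.00 × (1 + 0.058/4)^(4 × 6)
Growth factor: (1 + 0.058/4)^24 = 1.4126977
A = $16,000.00 × 1.4126977
A = $22,603.16

A = P(1 + r/n)^(nt) = $22,603.16


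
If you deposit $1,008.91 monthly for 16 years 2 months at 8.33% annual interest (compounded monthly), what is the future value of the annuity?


Future value of an ordinary annuity: FV = PMT × ((1 + r)^n − 1) / r
Monthly rate r = 0.0833/12 ≈ 0.00694167, n = 194
FV = $1,008.91 × ((1 + 0.0833/12)^194 − 1) / (0.0833/12)
FV = $1,008.91 × 407.223078
FV = $410,851.44

FV = PMT × ((1+r)^n - 1)/r = $410,851.44


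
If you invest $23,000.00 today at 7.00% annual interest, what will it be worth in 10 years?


Future value formula: FV = PV × (1 + r)^t
FV = $23,000.00 × (1 + 0.07)^10
FV = $23,000.00 × 1.9671514
FV = $45,244.48

FV = PV × (1 + r)^t = $45,244.48


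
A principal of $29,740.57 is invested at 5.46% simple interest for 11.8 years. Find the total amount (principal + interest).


Total amount formula: A = P(1 + rt) = P + P·r·t
Interest: I = P × r × t = $29,740.57 × 0.0546 × 11.8 = $19,161.25
A = P + I = $29,740.57 + $19,161.25 = $48,901.82

A = P + I = P(1 + rt) = $48,901.82


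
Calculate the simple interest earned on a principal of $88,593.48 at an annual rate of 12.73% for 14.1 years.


Simple interest formula: I = P × r × t
I = $88,593.48 × 0.1273 × 14.1
I = $159,019.10

I = P × r × t = $159,019.10


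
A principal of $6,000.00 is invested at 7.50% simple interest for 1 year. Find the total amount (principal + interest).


Total amount formula: A = P(1 + rt) = P + P·r·t
Interest: I = P × r × t = $6,000.00 × 0.075 × 1 = $450.00
A = P + I = $6,000.00 + $450.00 = $6,450.00

A = P + I = P(1 + rt) = $6,450.00


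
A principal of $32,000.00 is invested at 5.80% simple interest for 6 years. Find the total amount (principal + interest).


Total amount formula: A = P(1 + rt) = P + P·r·t
Interest: I = P × r × t = $32,000.00 × 0.058 × 6 = $11,136.00
A = P + I = $32,000.00 + $11,136.00 = $43,136.00

A = P + I = P(1 + rt) = $43,136.00


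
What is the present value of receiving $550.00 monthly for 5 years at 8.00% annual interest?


Present value of an ordinary annuity: PV = PMT × (1 − (1 + r)^(−n)) / r
Monthly rate r = 0.08/12 ≈ 0.00666667, n = 60
PV = $550.00 × (1 − (1 + 0.08/12)^(−60)) / (0.08/12)
PV = $550.00 × 49.318433
PV = $27,125.14

PV = PMT × (1-(1+r)^(-n))/r = $27,125.14


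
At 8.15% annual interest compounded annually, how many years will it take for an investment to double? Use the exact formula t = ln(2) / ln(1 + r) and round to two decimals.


Doubling condition: (1 + r)^t = 2
Take ln of both sides: t × ln(1 + r) = ln(2)
t = ln(2) / ln(1 + r)
t = 0.693147 / 0.078349
t = 8.85

t = ln(2) / ln(1 + r) = 8.85 years


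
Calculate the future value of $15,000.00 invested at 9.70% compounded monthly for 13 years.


Compound interest formula: A = P(1 + r/n)^(nt)
A = $15,000.00 × (1 + 0.097/12)^(12 × 13)
Growth factor: (1 + 0.097/12)^156 = 3.5111048
A = $15,000.00 × 3.5111048
A = $52,666.57

A = P(1 + r/n)^(nt) = $52,666.57


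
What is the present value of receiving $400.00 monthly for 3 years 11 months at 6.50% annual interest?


Present value of an ordinary annuity: PV = PMT × (1 − (1 + r)^(−n)) / r
Monthly rate r = 0.065/12 ≈ 0.00541667, n = 47
PV = $400.00 × (1 − (1 + 0.065/12)^(−47)) / (0.065/12)
PV = $400.00 × 41.395896
PV = $16,558.36

PV = PMT × (1-(1+r)^(-n))/r = $16,558.36


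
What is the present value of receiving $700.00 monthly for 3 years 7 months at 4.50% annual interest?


Present value of an ordinary annuity: PV = PMT × (1 − (1 + r)^(−n)) / r
Monthly rate r = 0.045/12 = 0.00375, n = 43
PV = $700.00 × (1 − (1 + 0.045/12)^(−43)) / (0.045/12)
PV = $700.00 × 39.643736
PV = $27,750.62

PV = PMT × (1-(1+r)^(-n))/r = $27,750.62


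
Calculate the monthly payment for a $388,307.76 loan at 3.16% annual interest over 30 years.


Loan payment formula: PMT = PV × r / (1 − (1 + r)^(−n))
Monthly rate r = 0.0316/12 ≈ 0.00263333, n = 360 months
Denominator: 1 − (1 + 0.0316/12)^(−360) = 0.612002
PMT = $388,307.76 × (0.0316/12) / 0.612002
PMT = $1,670.82 per month

PMT = PV × r / (1-(1+r)^(-n)) = $1,670.82/month


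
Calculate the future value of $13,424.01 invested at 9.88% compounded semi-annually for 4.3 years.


Compound interest formula: A = P(1 + r/n)^(nt)
A = $13,424.01 × (1 + 0.0988/2)^(2 × 4.3)
Growth factor: (1 + 0.0988/2)^8.6 = 1.513886
A = $13,424.01 × 1.513886
A = $20,322.42

A = P(1 + r/n)^(nt) = $20,322.42


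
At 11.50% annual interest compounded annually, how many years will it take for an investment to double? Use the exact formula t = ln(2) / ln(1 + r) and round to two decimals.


Doubling condition: (1 + r)^t = 2
Take ln of both sides: t × ln(1 + r) = ln(2)
t = ln(2) / ln(1 + r)
t = 0.693147 / 0.108854
t = 6.37

t = ln(2) / ln(1 + r) = 6.37 years


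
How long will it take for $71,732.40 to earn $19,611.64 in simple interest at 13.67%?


Rearrange the simple interest formula for t:
I = P × r × t  ⇒  t = I / (P × r)
t = $19,611.64 / ($71,732.40 × 0.1367)
t = 2

t = I/(P×r) = 2 years


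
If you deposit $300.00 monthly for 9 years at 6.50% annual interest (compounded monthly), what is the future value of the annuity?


Future value of an ordinary annuity: FV = PMT × ((1 + r)^n − 1) / r
Monthly rate r = 0.065/12 ≈ 0.00541667, n = 108
FV = $300.00 × ((1 + 0.065/12)^108 − 1) / (0.065/12)
FV = $300.00 × 146.244833
FV = $43,873.45

FV = PMT × ((1+r)^n - 1)/r = $43,873.45


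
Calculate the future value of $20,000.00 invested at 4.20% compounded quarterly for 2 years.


Compound interest formula: A = P(1 + r/n)^(nt)
A = $20,000.00 × (1 + 0.042/4)^(4 × 2)
Growth factor: (1 + 0.042/4)^8 = 1.0871527
A = $20,000.00 × 1.0871527
A = $21,743.05

A = P(1 + r/n)^(nt) = $21,743.05


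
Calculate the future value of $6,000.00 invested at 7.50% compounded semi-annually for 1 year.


Compound interest formula: A = P(1 + r/n)^(nt)
A = $6,000.00 × (1 + 0.075/2)^(2 × 1)
Growth factor: (1 + 0.075/2)^2 = 1.076406
A = $6,000.00 × 1.076406
A = $6,458.44

A = P(1 + r/n)^(nt) = $6,458.44


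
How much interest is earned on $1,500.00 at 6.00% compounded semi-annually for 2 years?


Compound interest earned = final amount − principal.
A = P(1 + r/n)^(nt) = $1,500.00 × (1 + 0.06/2)^(2 × 2) = $1,688.26
Interest = A − P = $1,688.26 − $1,500.00 = $188.26

Interest = A - P = $188.26


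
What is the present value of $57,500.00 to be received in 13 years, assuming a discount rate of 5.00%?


Present value formula: PV = FV / (1 + r)^t
PV = $57,500.00 / (1 + 0.05)^13
PV = $57,500.00 / 1.885649
PV = $30,493.48

PV = FV / (1 + r)^t = $30,493.48


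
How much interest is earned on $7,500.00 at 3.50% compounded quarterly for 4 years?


Compound interest earned = final amount − principal.
A = P(1 + r/n)^(nt) = $7,500.00 × (1 + 0.035/4)^(4 × 4) = $8,621.80
Interest = A − P = $8,621.80 − $7,500.00 = $1,121.80

Interest = A - P = $1,121.80


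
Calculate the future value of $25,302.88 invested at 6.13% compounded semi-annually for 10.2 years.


Compound interest formula: A = P(1 + r/n)^(nt)
A = $25,302.88 × (1 + 0.0613/2)^(2 × 10.2)
Growth factor: (1 + 0.0613/2)^20.4 = 1.851265
A = $25,302.88 × 1.851265
A = $46,842.34

A = P(1 + r/n)^(nt) = $46,842.34


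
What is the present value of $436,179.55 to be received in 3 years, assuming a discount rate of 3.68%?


Present value formula: PV = FV / (1 + r)^t
PV = $436,179.55 / (1 + 0.0368)^3
PV = $436,179.55 / 1.11451256
PV = $391,363.51

PV = FV / (1 + r)^t = $391,363.51


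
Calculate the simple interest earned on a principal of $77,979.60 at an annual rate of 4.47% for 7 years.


Simple interest formula: I = P × r × t
I = $77,979.60 × 0.0447 × 7
I = $24,399.82

I = P × r × t = $24,399.82


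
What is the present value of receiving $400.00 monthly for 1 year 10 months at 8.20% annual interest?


Present value of an ordinary annuity: PV = PMT × (1 − (1 + r)^(−n)) / r
Monthly rate r = 0.082/12 ≈ 0.00683333, n = 22
PV = $400.00 × (1 − (1 + 0.082/12)^(−22)) / (0.082/12)
PV = $400.00 × 20.361779
PV = $8,144.71

PV = PMT × (1-(1+r)^(-n))/r = $8,144.71


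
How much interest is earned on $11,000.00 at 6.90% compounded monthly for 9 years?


Compound interest earned = final amount − principal.
A = P(1 + r/n)^(nt) = $11,000.00 × (1 + 0.069/12)^(12 × 9) = $20,432.29
Interest = A − P = $20,432.29 − $11,000.00 = $9,432.29

Interest = A - P = $9,432.29


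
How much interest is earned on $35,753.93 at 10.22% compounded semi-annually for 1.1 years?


Compound interest earned = final amount − principal.
A = P(1 + r/n)^(nt) = $35,753.93 × (1 + 0.1022/2)^(2 × 1.1) = $39,897.04
Interest = A − P = $39,897.04 − $35,753.93 = $4,143.11

Interest = A - P = $4,143.11


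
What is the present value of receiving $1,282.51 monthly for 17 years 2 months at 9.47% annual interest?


Present value of an ordinary annuity: PV = PMT × (1 − (1 + r)^(−n)) / r
Monthly rate r = 0.0947/12 ≈ 0.00789167, n = 206
PV = $1,282.51 × (1 − (1 + 0.0947/12)^(−206)) / (0.0947/12)
PV = $1,282.51 × 101.621520
PV = $130,330.62

PV = PMT × (1-(1+r)^(-n))/r = $130,330.62


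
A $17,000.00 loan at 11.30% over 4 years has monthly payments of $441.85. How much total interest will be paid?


Total paid over the life of the loan = PMT × n.
Total paid = $441.85 × 48 = $21,208.80
Total interest = total paid − principal = $21,208.80 − $17,000.00 = $4,208.80

Total interest = (PMT × n) - PV = $4,208.80


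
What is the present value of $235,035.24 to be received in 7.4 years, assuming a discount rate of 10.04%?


Present value formula: PV = FV / (1 + r)^t
PV = $235,035.24 / (1 + 0.1004)^7.4
PV = $235,035.24 / 2.0298984
PV = $115,786.70

PV = FV / (1 + r)^t = $115,786.70


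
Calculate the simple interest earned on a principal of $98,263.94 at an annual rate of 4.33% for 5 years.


Simple interest formula: I = P × r × t
I = $98,263.94 × 0.0433 × 5
I = $21,274.14

I = P × r × t = $21,274.14


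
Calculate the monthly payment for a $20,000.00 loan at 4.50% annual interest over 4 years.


Loan payment formula: PMT = PV × r / (1 − (1 + r)^(−n))
Monthly rate r = 0.045/12 = 0.00375, n = 48 months
Denominator: 1 − (1 + 0.045/12)^(−48) = 0.164449
PMT = $20,000.00 × (0.045/12) / 0.164449
PMT = $456.07 per month

PMT = PV × r / (1-(1+r)^(-n)) = $456.07/month
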